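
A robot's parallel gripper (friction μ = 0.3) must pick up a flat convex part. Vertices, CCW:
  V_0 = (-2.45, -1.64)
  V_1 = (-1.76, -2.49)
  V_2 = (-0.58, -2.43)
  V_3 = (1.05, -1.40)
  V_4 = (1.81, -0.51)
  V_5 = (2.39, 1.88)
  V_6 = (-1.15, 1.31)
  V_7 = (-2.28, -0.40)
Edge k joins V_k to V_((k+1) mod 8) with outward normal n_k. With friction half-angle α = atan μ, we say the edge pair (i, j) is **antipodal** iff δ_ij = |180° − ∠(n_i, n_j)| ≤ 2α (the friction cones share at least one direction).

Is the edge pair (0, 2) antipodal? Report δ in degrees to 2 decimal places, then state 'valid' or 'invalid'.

δ = 96.78°, invalid

α = atan 0.3 = 16.70°;  2α = 33.40°
edge 0: e_0 = (+0.69, -0.85);  n_0 = (-0.7764, -0.6302)
edge 2: e_2 = (+1.63, +1.03);  n_2 = (+0.5342, -0.8454)
∠(n_0, n_2) = 83.22°
δ = |180° − 83.22°| = 96.78°
96.78° > 2α = 33.40°  →  invalid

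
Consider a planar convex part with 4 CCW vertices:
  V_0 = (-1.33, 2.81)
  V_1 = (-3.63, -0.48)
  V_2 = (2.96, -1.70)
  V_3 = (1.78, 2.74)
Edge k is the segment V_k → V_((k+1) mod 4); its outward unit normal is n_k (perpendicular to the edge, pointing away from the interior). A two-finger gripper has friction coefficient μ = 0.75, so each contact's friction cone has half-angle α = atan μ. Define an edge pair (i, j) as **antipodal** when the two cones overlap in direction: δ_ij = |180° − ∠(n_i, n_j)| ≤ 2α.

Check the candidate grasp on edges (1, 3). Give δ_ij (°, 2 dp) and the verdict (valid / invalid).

α = atan 0.75 = 36.87°;  2α = 73.74°
edge 1: e_1 = (+6.59, -1.22);  n_1 = (-0.1820, -0.9833)
edge 3: e_3 = (-3.11, +0.07);  n_3 = (+0.0225, +0.9997)
∠(n_1, n_3) = 170.80°
δ = |180° − 170.80°| = 9.20°
9.20° ≤ 2α = 73.74°  →  valid

δ = 9.20°, valid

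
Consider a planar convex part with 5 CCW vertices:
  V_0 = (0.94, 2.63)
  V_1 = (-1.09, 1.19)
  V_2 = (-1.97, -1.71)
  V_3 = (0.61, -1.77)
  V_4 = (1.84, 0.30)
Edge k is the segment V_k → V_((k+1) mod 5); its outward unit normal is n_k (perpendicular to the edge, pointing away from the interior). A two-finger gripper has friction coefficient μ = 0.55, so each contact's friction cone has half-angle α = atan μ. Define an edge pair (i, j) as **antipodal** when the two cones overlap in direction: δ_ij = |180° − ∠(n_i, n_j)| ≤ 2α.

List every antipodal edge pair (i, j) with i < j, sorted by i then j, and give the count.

α = atan 0.55 = 28.81°;  2α = 57.62°
n_0 = (-0.5786, +0.8156)
n_1 = (-0.9569, +0.2904)
n_2 = (-0.0232, -0.9997)
n_3 = (+0.8597, -0.5108)
n_4 = (+0.9328, +0.3603)
  (0,1): δ = 142.23°  ·
  (0,2): δ = 36.68°  ✓
  (0,3): δ = 23.93°  ✓
  (0,4): δ = 75.77°  ·
  (1,2): δ = 74.45°  ·
  (1,3): δ = 13.84°  ✓
  (1,4): δ = 38.00°  ✓
  (2,3): δ = 119.39°  ·
  (2,4): δ = 67.55°  ·
  (3,4): δ = 128.16°  ·
antipodal pairs: 4

count = 4; pairs: (0,2), (0,3), (1,3), (1,4)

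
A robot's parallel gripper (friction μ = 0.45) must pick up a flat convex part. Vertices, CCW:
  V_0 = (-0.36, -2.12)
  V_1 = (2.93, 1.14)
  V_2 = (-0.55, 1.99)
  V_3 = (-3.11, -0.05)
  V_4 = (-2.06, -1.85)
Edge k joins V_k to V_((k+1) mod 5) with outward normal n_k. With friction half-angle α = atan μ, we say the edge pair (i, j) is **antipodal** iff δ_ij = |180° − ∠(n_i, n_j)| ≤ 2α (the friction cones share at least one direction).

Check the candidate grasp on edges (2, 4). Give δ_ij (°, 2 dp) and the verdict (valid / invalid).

δ = 47.58°, valid

α = atan 0.45 = 24.23°;  2α = 48.46°
edge 2: e_2 = (-2.56, -2.04);  n_2 = (-0.6232, +0.7821)
edge 4: e_4 = (+1.70, -0.27);  n_4 = (-0.1569, -0.9876)
∠(n_2, n_4) = 132.42°
δ = |180° − 132.42°| = 47.58°
47.58° ≤ 2α = 48.46°  →  valid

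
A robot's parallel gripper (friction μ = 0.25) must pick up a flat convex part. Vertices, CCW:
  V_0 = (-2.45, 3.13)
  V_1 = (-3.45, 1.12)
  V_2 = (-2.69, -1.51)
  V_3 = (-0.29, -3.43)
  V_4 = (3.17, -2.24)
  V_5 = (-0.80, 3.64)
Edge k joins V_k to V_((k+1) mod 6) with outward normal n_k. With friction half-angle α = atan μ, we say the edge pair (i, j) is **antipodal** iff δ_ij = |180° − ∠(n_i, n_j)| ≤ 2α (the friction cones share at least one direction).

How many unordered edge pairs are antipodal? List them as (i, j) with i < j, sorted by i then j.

count = 3; pairs: (1,4), (2,4), (3,5)

α = atan 0.25 = 14.04°;  2α = 28.07°
n_0 = (-0.8953, +0.4454)
n_1 = (-0.9607, -0.2776)
n_2 = (-0.6247, -0.7809)
n_3 = (+0.3252, -0.9456)
n_4 = (+0.8288, +0.5596)
n_5 = (-0.2953, +0.9554)
  (0,1): δ = 137.43°  ·
  (0,2): δ = 102.21°  ·
  (0,3): δ = 44.57°  ·
  (0,4): δ = 60.48°  ·
  (0,5): δ = 133.63°  ·
  (1,2): δ = 144.78°  ·
  (1,3): δ = 87.14°  ·
  (1,4): δ = 17.91°  ✓
  (1,5): δ = 91.06°  ·
  (2,3): δ = 122.36°  ·
  (2,4): δ = 17.31°  ✓
  (2,5): δ = 55.84°  ·
  (3,4): δ = 74.95°  ·
  (3,5): δ = 1.80°  ✓
  (4,5): δ = 106.85°  ·
antipodal pairs: 3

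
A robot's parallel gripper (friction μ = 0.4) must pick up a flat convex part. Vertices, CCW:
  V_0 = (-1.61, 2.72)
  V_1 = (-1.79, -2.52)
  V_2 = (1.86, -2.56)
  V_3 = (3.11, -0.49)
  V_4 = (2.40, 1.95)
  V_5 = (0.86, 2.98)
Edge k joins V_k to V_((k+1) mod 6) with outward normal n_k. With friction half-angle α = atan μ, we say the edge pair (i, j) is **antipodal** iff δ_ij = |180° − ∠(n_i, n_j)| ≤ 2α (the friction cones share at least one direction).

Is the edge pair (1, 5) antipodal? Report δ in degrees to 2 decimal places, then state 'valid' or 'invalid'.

α = atan 0.4 = 21.80°;  2α = 43.60°
edge 1: e_1 = (+3.65, -0.04);  n_1 = (-0.0110, -0.9999)
edge 5: e_5 = (-2.47, -0.26);  n_5 = (-0.1047, +0.9945)
∠(n_1, n_5) = 173.36°
δ = |180° − 173.36°| = 6.64°
6.64° ≤ 2α = 43.60°  →  valid

δ = 6.64°, valid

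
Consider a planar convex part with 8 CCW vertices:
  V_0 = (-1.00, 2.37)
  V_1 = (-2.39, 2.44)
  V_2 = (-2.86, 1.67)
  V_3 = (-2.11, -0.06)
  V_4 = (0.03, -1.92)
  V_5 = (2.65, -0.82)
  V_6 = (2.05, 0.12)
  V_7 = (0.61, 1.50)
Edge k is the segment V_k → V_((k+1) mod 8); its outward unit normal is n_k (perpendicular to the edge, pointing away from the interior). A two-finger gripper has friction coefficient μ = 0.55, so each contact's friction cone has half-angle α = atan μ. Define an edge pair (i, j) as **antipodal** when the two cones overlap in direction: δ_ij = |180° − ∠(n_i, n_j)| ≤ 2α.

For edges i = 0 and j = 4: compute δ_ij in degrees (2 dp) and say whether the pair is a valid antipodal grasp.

α = atan 0.55 = 28.81°;  2α = 57.62°
edge 0: e_0 = (-1.39, +0.07);  n_0 = (+0.0503, +0.9987)
edge 4: e_4 = (+2.62, +1.10);  n_4 = (+0.3871, -0.9220)
∠(n_0, n_4) = 154.34°
δ = |180° − 154.34°| = 25.66°
25.66° ≤ 2α = 57.62°  →  valid

δ = 25.66°, valid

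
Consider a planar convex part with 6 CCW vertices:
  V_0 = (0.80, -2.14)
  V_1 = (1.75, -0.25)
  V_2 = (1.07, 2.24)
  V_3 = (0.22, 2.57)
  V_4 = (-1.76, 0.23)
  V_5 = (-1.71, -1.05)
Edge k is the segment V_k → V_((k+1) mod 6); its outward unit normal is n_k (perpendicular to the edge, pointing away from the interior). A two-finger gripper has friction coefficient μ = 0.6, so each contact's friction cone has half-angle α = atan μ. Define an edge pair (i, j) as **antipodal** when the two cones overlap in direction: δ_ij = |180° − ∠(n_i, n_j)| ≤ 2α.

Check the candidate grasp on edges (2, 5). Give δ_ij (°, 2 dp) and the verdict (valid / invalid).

α = atan 0.6 = 30.96°;  2α = 61.93°
edge 2: e_2 = (-0.85, +0.33);  n_2 = (+0.3619, +0.9322)
edge 5: e_5 = (+2.51, -1.09);  n_5 = (-0.3983, -0.9172)
∠(n_2, n_5) = 177.74°
δ = |180° − 177.74°| = 2.26°
2.26° ≤ 2α = 61.93°  →  valid

δ = 2.26°, valid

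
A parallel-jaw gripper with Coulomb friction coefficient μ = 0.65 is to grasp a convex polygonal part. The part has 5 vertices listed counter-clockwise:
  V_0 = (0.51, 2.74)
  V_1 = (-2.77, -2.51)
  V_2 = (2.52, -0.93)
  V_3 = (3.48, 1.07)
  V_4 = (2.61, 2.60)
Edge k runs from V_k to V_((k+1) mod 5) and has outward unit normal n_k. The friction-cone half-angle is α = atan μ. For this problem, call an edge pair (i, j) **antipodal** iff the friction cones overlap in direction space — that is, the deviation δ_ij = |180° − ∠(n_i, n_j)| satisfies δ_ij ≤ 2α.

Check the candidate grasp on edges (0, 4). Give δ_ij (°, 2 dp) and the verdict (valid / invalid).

δ = 118.18°, invalid

α = atan 0.65 = 33.02°;  2α = 66.05°
edge 0: e_0 = (-3.28, -5.25);  n_0 = (-0.8481, +0.5299)
edge 4: e_4 = (-2.10, +0.14);  n_4 = (+0.0665, +0.9978)
∠(n_0, n_4) = 61.82°
δ = |180° − 61.82°| = 118.18°
118.18° > 2α = 66.05°  →  invalid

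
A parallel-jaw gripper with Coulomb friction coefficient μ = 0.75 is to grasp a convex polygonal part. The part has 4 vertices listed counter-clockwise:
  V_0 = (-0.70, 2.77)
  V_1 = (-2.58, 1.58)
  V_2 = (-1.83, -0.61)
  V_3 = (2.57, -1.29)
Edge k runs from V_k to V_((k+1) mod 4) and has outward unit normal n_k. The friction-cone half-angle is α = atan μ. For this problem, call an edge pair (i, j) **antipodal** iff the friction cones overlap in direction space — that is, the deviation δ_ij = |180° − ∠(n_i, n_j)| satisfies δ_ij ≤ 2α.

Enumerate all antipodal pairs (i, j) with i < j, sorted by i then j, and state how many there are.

count = 3; pairs: (0,2), (1,3), (2,3)

α = atan 0.75 = 36.87°;  2α = 73.74°
n_0 = (-0.5348, +0.8450)
n_1 = (-0.9461, -0.3240)
n_2 = (-0.1527, -0.9883)
n_3 = (+0.7788, +0.6273)
  (0,1): δ = 103.43°  ·
  (0,2): δ = 41.12°  ✓
  (0,3): δ = 96.52°  ·
  (1,2): δ = 117.69°  ·
  (1,3): δ = 19.94°  ✓
  (2,3): δ = 42.37°  ✓
antipodal pairs: 3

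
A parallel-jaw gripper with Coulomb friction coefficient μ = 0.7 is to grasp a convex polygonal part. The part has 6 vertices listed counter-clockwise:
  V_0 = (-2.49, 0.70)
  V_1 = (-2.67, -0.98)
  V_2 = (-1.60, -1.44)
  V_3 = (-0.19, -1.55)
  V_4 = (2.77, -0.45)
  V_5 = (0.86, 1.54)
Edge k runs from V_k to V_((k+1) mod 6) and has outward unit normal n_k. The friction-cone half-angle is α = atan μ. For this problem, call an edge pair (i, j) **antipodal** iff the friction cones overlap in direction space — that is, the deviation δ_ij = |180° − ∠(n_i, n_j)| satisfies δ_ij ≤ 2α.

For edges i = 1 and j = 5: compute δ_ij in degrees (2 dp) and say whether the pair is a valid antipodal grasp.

δ = 37.34°, valid

α = atan 0.7 = 34.99°;  2α = 69.98°
edge 1: e_1 = (+1.07, -0.46);  n_1 = (-0.3950, -0.9187)
edge 5: e_5 = (-3.35, -0.84);  n_5 = (-0.2432, +0.9700)
∠(n_1, n_5) = 142.66°
δ = |180° − 142.66°| = 37.34°
37.34° ≤ 2α = 69.98°  →  valid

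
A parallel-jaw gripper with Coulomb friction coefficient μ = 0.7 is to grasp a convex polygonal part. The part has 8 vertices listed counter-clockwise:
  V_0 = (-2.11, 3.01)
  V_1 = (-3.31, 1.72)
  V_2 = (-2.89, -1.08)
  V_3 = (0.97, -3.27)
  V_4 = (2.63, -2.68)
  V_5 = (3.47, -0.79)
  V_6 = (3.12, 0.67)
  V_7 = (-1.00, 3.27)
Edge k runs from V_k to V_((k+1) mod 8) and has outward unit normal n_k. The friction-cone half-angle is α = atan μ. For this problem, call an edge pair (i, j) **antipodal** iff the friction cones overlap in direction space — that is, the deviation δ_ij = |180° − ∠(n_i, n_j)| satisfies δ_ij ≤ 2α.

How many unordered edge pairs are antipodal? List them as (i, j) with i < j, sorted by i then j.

α = atan 0.7 = 34.99°;  2α = 69.98°
n_0 = (-0.7322, +0.6811)
n_1 = (-0.9889, -0.1483)
n_2 = (-0.4935, -0.8698)
n_3 = (+0.3349, -0.9423)
n_4 = (+0.9138, -0.4061)
n_5 = (+0.9724, +0.2331)
n_6 = (+0.5337, +0.8457)
n_7 = (-0.2281, +0.9736)
  (0,1): δ = 128.54°  ·
  (0,2): δ = 76.64°  ·
  (0,3): δ = 27.50°  ✓
  (0,4): δ = 18.97°  ✓
  (0,5): δ = 56.41°  ✓
  (0,6): δ = 100.68°  ·
  (0,7): δ = 146.11°  ·
  (1,2): δ = 128.10°  ·
  (1,3): δ = 78.96°  ·
  (1,4): δ = 32.49°  ✓
  (1,5): δ = 4.95°  ✓
  (1,6): δ = 49.21°  ✓
  (1,7): δ = 94.65°  ·
  (2,3): δ = 130.86°  ·
  (2,4): δ = 84.39°  ·
  (2,5): δ = 46.95°  ✓
  (2,6): δ = 2.69°  ✓
  (2,7): δ = 42.75°  ✓
  (3,4): δ = 133.53°  ·
  (3,5): δ = 96.09°  ·
  (3,6): δ = 51.82°  ✓
  (3,7): δ = 6.38°  ✓
  (4,5): δ = 142.56°  ·
  (4,6): δ = 98.29°  ·
  (4,7): δ = 52.85°  ✓
  (5,6): δ = 135.74°  ·
  (5,7): δ = 90.30°  ·
  (6,7): δ = 134.56°  ·
antipodal pairs: 12

count = 12; pairs: (0,3), (0,4), (0,5), (1,4), (1,5), (1,6), (2,5), (2,6), (2,7), (3,6), (3,7), (4,7)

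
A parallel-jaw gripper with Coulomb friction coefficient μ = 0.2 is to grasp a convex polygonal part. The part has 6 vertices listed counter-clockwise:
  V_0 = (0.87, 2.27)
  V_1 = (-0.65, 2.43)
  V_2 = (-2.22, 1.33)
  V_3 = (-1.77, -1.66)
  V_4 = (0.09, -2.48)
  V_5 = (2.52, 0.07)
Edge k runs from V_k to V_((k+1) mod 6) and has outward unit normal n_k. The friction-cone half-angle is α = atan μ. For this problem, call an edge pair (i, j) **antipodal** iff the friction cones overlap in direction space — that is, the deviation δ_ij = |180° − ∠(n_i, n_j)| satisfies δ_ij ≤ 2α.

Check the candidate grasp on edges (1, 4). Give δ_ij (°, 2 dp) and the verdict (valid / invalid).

δ = 11.36°, valid

α = atan 0.2 = 11.31°;  2α = 22.62°
edge 1: e_1 = (-1.57, -1.10);  n_1 = (-0.5738, +0.8190)
edge 4: e_4 = (+2.43, +2.55);  n_4 = (+0.7239, -0.6899)
∠(n_1, n_4) = 168.64°
δ = |180° − 168.64°| = 11.36°
11.36° ≤ 2α = 22.62°  →  valid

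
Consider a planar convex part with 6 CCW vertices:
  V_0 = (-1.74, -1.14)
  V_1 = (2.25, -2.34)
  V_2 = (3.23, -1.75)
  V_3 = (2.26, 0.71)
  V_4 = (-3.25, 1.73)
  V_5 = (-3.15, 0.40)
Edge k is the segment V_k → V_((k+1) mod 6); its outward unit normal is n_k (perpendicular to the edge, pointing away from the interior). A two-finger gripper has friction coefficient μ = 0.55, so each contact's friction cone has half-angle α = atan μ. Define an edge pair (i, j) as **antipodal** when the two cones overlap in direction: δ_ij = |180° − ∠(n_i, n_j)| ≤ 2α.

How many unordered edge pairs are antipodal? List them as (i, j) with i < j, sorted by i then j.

count = 6; pairs: (0,2), (0,3), (1,3), (2,4), (2,5), (3,5)

α = atan 0.55 = 28.81°;  2α = 57.62°
n_0 = (-0.2880, -0.9576)
n_1 = (+0.5158, -0.8567)
n_2 = (+0.9303, +0.3668)
n_3 = (+0.1820, +0.9833)
n_4 = (-0.9972, -0.0750)
n_5 = (-0.7376, -0.6753)
  (0,1): δ = 132.21°  ·
  (0,2): δ = 51.74°  ✓
  (0,3): δ = 6.25°  ✓
  (0,4): δ = 111.04°  ·
  (0,5): δ = 149.22°  ·
  (1,2): δ = 99.53°  ·
  (1,3): δ = 41.54°  ✓
  (1,4): δ = 63.25°  ·
  (1,5): δ = 101.43°  ·
  (2,3): δ = 122.01°  ·
  (2,4): δ = 17.22°  ✓
  (2,5): δ = 20.96°  ✓
  (3,4): δ = 75.21°  ·
  (3,5): δ = 37.04°  ✓
  (4,5): δ = 141.82°  ·
antipodal pairs: 6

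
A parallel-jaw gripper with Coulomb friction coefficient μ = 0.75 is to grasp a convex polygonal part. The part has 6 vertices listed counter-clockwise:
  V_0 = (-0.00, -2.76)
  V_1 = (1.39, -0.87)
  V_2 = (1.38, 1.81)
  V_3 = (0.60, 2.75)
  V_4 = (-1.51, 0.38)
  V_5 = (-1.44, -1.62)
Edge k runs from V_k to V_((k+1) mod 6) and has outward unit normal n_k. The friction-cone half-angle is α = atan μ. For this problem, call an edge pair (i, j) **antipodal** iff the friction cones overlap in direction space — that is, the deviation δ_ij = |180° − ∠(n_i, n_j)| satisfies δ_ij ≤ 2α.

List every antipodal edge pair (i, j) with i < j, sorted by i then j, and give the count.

count = 7; pairs: (0,3), (0,4), (1,3), (1,4), (1,5), (2,4), (2,5)

α = atan 0.75 = 36.87°;  2α = 73.74°
n_0 = (+0.8056, -0.5925)
n_1 = (+1.0000, +0.0037)
n_2 = (+0.7696, +0.6386)
n_3 = (-0.7469, +0.6650)
n_4 = (-0.9994, -0.0350)
n_5 = (-0.6207, -0.7840)
  (0,1): δ = 143.45°  ·
  (0,2): δ = 103.98°  ·
  (0,3): δ = 5.35°  ✓
  (0,4): δ = 38.34°  ✓
  (0,5): δ = 87.97°  ·
  (1,2): δ = 140.53°  ·
  (1,3): δ = 41.89°  ✓
  (1,4): δ = 1.79°  ✓
  (1,5): δ = 51.42°  ✓
  (2,3): δ = 81.36°  ·
  (2,4): δ = 37.68°  ✓
  (2,5): δ = 11.95°  ✓
  (3,4): δ = 136.32°  ·
  (3,5): δ = 86.69°  ·
  (4,5): δ = 130.37°  ·
antipodal pairs: 7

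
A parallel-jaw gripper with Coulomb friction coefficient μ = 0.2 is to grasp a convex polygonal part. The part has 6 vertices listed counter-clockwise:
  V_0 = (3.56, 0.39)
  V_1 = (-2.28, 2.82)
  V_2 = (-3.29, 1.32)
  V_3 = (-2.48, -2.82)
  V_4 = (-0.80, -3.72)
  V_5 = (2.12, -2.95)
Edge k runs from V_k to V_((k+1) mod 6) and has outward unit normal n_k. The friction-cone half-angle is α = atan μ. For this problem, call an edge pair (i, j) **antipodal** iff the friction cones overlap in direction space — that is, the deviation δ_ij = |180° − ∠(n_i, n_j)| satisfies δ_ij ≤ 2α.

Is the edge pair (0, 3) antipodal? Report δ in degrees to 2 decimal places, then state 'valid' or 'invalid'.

α = atan 0.2 = 11.31°;  2α = 22.62°
edge 0: e_0 = (-5.84, +2.43);  n_0 = (+0.3842, +0.9233)
edge 3: e_3 = (+1.68, -0.90);  n_3 = (-0.4722, -0.8815)
∠(n_0, n_3) = 174.41°
δ = |180° − 174.41°| = 5.59°
5.59° ≤ 2α = 22.62°  →  valid

δ = 5.59°, valid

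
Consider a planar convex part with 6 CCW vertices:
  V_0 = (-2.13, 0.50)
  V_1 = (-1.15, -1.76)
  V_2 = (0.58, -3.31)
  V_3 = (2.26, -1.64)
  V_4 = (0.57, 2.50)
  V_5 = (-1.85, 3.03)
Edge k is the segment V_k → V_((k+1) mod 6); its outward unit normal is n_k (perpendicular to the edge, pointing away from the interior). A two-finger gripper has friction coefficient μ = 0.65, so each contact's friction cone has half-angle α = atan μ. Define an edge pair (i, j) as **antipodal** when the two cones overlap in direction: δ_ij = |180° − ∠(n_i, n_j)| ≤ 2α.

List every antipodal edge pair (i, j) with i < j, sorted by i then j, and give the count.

count = 7; pairs: (0,3), (0,4), (1,3), (1,4), (2,4), (2,5), (3,5)

α = atan 0.65 = 33.02°;  2α = 66.05°
n_0 = (-0.9175, -0.3978)
n_1 = (-0.6673, -0.7448)
n_2 = (+0.7050, -0.7092)
n_3 = (+0.9258, +0.3779)
n_4 = (+0.2139, +0.9768)
n_5 = (-0.9939, +0.1100)
  (0,1): δ = 155.30°  ·
  (0,2): δ = 68.61°  ·
  (0,3): δ = 1.24°  ✓
  (0,4): δ = 54.20°  ✓
  (0,5): δ = 150.24°  ·
  (1,2): δ = 93.31°  ·
  (1,3): δ = 25.94°  ✓
  (1,4): δ = 29.51°  ✓
  (1,5): δ = 125.54°  ·
  (2,3): δ = 112.62°  ·
  (2,4): δ = 57.18°  ✓
  (2,5): δ = 38.86°  ✓
  (3,4): δ = 124.56°  ·
  (3,5): δ = 28.52°  ✓
  (4,5): δ = 83.96°  ·
antipodal pairs: 7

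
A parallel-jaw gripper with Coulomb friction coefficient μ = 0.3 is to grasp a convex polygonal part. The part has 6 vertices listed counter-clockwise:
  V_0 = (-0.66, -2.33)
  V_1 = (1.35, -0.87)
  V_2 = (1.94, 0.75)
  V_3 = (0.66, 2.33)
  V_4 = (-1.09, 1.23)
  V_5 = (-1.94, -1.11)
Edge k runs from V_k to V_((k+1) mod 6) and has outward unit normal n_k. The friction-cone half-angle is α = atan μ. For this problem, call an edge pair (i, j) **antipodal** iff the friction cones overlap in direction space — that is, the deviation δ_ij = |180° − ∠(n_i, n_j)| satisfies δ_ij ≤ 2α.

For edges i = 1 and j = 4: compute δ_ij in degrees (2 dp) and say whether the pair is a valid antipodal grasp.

δ = 0.05°, valid

α = atan 0.3 = 16.70°;  2α = 33.40°
edge 1: e_1 = (+0.59, +1.62);  n_1 = (+0.9396, -0.3422)
edge 4: e_4 = (-0.85, -2.34);  n_4 = (-0.9399, +0.3414)
∠(n_1, n_4) = 179.95°
δ = |180° − 179.95°| = 0.05°
0.05° ≤ 2α = 33.40°  →  valid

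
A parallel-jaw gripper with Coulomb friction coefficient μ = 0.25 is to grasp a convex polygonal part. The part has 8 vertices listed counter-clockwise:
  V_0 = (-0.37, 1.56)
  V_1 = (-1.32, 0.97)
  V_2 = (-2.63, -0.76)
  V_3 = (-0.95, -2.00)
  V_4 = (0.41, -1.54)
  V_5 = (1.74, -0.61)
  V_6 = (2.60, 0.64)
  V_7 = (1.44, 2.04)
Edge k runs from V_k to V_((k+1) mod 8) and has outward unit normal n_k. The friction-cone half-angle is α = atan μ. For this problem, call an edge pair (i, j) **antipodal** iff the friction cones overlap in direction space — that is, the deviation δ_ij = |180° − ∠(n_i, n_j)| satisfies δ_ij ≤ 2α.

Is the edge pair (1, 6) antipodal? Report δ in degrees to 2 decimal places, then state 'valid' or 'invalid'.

δ = 76.78°, invalid

α = atan 0.25 = 14.04°;  2α = 28.07°
edge 1: e_1 = (-1.31, -1.73);  n_1 = (-0.7972, +0.6037)
edge 6: e_6 = (-1.16, +1.40);  n_6 = (+0.7700, +0.6380)
∠(n_1, n_6) = 103.22°
δ = |180° − 103.22°| = 76.78°
76.78° > 2α = 28.07°  →  invalid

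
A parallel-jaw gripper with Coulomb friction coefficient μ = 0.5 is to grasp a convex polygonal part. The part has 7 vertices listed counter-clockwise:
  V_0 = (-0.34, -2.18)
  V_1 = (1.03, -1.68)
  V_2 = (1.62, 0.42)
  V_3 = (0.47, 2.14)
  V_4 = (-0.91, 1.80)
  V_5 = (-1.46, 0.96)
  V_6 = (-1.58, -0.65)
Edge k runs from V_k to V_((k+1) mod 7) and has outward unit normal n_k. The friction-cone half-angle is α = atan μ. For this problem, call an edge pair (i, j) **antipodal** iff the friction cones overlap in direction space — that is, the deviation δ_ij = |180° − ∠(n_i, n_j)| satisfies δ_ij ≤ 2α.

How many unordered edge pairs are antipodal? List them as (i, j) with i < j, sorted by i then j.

α = atan 0.5 = 26.57°;  2α = 53.13°
n_0 = (+0.3428, -0.9394)
n_1 = (+0.9627, -0.2705)
n_2 = (+0.8313, +0.5558)
n_3 = (-0.2392, +0.9710)
n_4 = (-0.8366, +0.5478)
n_5 = (-0.9972, +0.0743)
n_6 = (-0.7769, -0.6296)
  (0,1): δ = 125.74°  ·
  (0,2): δ = 76.28°  ·
  (0,3): δ = 6.21°  ✓
  (0,4): δ = 36.73°  ✓
  (0,5): δ = 65.69°  ·
  (0,6): δ = 108.97°  ·
  (1,2): δ = 130.54°  ·
  (1,3): δ = 60.47°  ·
  (1,4): δ = 17.52°  ✓
  (1,5): δ = 11.43°  ✓
  (1,6): δ = 54.72°  ·
  (2,3): δ = 109.93°  ·
  (2,4): δ = 66.98°  ·
  (2,5): δ = 38.03°  ✓
  (2,6): δ = 5.26°  ✓
  (3,4): δ = 137.06°  ·
  (3,5): δ = 108.10°  ·
  (3,6): δ = 64.82°  ·
  (4,5): δ = 151.05°  ·
  (4,6): δ = 107.76°  ·
  (5,6): δ = 136.71°  ·
antipodal pairs: 6

count = 6; pairs: (0,3), (0,4), (1,4), (1,5), (2,5), (2,6)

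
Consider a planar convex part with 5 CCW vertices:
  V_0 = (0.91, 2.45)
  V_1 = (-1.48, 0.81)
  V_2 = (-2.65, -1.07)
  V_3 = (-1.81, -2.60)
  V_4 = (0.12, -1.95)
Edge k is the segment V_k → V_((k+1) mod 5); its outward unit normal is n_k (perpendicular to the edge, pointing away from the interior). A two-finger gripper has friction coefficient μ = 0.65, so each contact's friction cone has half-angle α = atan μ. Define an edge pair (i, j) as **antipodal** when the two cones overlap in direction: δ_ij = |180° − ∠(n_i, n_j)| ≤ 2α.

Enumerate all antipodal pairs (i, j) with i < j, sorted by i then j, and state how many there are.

α = atan 0.65 = 33.02°;  2α = 66.05°
n_0 = (-0.5658, +0.8245)
n_1 = (-0.8490, +0.5284)
n_2 = (-0.8766, -0.4813)
n_3 = (+0.3192, -0.9477)
n_4 = (+0.9843, -0.1767)
  (0,1): δ = 156.35°  ·
  (0,2): δ = 95.69°  ·
  (0,3): δ = 15.84°  ✓
  (0,4): δ = 45.36°  ✓
  (1,2): δ = 119.34°  ·
  (1,3): δ = 39.49°  ✓
  (1,4): δ = 21.72°  ✓
  (2,3): δ = 100.15°  ·
  (2,4): δ = 38.95°  ✓
  (3,4): δ = 118.79°  ·
antipodal pairs: 5

count = 5; pairs: (0,3), (0,4), (1,3), (1,4), (2,4)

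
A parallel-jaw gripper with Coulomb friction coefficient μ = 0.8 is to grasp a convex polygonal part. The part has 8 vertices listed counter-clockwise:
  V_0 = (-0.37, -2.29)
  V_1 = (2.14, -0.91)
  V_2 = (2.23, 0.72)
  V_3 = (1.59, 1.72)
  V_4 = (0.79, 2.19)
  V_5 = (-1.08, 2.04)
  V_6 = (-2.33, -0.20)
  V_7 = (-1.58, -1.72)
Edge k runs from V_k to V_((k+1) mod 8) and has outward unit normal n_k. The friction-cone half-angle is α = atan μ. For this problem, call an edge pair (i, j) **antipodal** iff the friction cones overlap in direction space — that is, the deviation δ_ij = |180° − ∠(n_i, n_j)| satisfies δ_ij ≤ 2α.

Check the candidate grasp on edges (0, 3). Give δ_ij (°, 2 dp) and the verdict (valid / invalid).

α = atan 0.8 = 38.66°;  2α = 77.32°
edge 0: e_0 = (+2.51, +1.38);  n_0 = (+0.4818, -0.8763)
edge 3: e_3 = (-0.80, +0.47);  n_3 = (+0.5065, +0.8622)
∠(n_0, n_3) = 120.76°
δ = |180° − 120.76°| = 59.24°
59.24° ≤ 2α = 77.32°  →  valid

δ = 59.24°, valid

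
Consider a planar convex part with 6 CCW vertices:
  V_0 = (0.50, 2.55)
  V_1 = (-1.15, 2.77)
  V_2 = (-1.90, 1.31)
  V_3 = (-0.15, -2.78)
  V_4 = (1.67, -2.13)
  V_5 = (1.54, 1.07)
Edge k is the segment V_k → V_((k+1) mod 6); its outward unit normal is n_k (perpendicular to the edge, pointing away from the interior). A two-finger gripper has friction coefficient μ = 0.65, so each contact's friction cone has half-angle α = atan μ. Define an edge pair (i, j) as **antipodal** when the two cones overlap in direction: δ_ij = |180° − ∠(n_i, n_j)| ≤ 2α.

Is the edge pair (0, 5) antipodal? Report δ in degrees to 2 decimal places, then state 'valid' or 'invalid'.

α = atan 0.65 = 33.02°;  2α = 66.05°
edge 0: e_0 = (-1.65, +0.22);  n_0 = (+0.1322, +0.9912)
edge 5: e_5 = (-1.04, +1.48);  n_5 = (+0.8182, +0.5749)
∠(n_0, n_5) = 47.31°
δ = |180° − 47.31°| = 132.69°
132.69° > 2α = 66.05°  →  invalid

δ = 132.69°, invalid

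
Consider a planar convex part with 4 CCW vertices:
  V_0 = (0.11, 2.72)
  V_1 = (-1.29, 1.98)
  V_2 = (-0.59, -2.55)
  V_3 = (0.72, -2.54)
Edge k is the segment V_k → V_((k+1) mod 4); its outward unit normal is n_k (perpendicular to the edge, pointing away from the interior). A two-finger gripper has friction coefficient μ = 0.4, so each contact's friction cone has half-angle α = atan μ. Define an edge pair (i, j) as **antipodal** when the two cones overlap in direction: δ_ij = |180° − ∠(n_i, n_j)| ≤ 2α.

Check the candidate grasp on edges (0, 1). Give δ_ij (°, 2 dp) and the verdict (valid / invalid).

δ = 109.08°, invalid

α = atan 0.4 = 21.80°;  2α = 43.60°
edge 0: e_0 = (-1.40, -0.74);  n_0 = (-0.4673, +0.8841)
edge 1: e_1 = (+0.70, -4.53);  n_1 = (-0.9883, -0.1527)
∠(n_0, n_1) = 70.92°
δ = |180° − 70.92°| = 109.08°
109.08° > 2α = 43.60°  →  invalid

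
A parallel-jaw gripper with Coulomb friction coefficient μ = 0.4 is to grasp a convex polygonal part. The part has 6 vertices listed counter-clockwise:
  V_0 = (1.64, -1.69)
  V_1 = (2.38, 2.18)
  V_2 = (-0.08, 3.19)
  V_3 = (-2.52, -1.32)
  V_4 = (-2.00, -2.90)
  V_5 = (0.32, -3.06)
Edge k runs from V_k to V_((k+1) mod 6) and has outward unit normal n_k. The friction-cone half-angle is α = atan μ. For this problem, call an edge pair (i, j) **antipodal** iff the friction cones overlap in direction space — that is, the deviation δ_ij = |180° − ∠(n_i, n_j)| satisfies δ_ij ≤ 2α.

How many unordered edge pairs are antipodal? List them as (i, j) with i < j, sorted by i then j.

α = atan 0.4 = 21.80°;  2α = 43.60°
n_0 = (+0.9822, -0.1878)
n_1 = (+0.3798, +0.9251)
n_2 = (-0.8795, +0.4758)
n_3 = (-0.9499, -0.3126)
n_4 = (-0.0688, -0.9976)
n_5 = (+0.7201, -0.6938)
  (0,1): δ = 101.50°  ·
  (0,2): δ = 17.59°  ✓
  (0,3): δ = 29.04°  ✓
  (0,4): δ = 96.88°  ·
  (0,5): δ = 146.89°  ·
  (1,2): δ = 96.09°  ·
  (1,3): δ = 49.46°  ·
  (1,4): δ = 18.38°  ✓
  (1,5): δ = 68.39°  ·
  (2,3): δ = 133.37°  ·
  (2,4): δ = 65.53°  ·
  (2,5): δ = 15.52°  ✓
  (3,4): δ = 112.16°  ·
  (3,5): δ = 62.15°  ·
  (4,5): δ = 129.99°  ·
antipodal pairs: 4

count = 4; pairs: (0,2), (0,3), (1,4), (2,5)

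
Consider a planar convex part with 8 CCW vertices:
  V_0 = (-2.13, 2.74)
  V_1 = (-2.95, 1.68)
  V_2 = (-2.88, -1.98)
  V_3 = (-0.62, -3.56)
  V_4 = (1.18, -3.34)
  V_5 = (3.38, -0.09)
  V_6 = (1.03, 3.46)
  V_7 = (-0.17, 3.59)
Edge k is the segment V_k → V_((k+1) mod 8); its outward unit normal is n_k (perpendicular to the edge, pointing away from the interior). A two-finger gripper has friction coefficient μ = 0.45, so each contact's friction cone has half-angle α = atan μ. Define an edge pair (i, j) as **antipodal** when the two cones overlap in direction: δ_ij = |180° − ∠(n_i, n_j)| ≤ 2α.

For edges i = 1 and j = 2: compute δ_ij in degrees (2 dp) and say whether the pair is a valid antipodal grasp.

δ = 126.05°, invalid

α = atan 0.45 = 24.23°;  2α = 48.46°
edge 1: e_1 = (+0.07, -3.66);  n_1 = (-0.9998, -0.0191)
edge 2: e_2 = (+2.26, -1.58);  n_2 = (-0.5730, -0.8196)
∠(n_1, n_2) = 53.95°
δ = |180° − 53.95°| = 126.05°
126.05° > 2α = 48.46°  →  invalid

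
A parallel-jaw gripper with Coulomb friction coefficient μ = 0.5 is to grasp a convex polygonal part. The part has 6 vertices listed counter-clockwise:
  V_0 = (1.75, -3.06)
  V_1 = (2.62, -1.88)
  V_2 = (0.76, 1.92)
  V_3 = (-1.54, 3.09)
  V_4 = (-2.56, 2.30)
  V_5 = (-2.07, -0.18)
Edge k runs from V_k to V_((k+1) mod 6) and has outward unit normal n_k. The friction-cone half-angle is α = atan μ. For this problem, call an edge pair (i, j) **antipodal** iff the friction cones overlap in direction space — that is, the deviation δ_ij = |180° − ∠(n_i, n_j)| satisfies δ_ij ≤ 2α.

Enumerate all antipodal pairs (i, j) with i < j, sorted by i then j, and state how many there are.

count = 6; pairs: (0,3), (0,4), (1,4), (1,5), (2,4), (2,5)

α = atan 0.5 = 26.57°;  2α = 53.13°
n_0 = (+0.8049, -0.5934)
n_1 = (+0.8982, +0.4396)
n_2 = (+0.4534, +0.8913)
n_3 = (-0.6123, +0.7906)
n_4 = (-0.9810, -0.1938)
n_5 = (-0.6020, -0.7985)
  (0,1): δ = 117.52°  ·
  (0,2): δ = 80.56°  ·
  (0,3): δ = 15.84°  ✓
  (0,4): δ = 47.58°  ✓
  (0,5): δ = 89.39°  ·
  (1,2): δ = 143.04°  ·
  (1,3): δ = 78.32°  ·
  (1,4): δ = 14.90°  ✓
  (1,5): δ = 26.91°  ✓
  (2,3): δ = 115.28°  ·
  (2,4): δ = 51.86°  ✓
  (2,5): δ = 10.05°  ✓
  (3,4): δ = 116.58°  ·
  (3,5): δ = 74.77°  ·
  (4,5): δ = 138.19°  ·
antipodal pairs: 6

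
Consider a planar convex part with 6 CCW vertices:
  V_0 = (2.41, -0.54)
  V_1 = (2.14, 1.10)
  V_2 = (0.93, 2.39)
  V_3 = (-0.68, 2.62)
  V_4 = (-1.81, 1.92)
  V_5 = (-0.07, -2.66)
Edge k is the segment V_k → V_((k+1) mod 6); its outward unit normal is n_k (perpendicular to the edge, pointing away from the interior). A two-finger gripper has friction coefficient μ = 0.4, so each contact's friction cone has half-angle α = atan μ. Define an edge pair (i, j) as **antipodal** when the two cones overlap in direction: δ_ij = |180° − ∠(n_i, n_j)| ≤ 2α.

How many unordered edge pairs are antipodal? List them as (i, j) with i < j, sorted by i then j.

count = 3; pairs: (0,4), (1,4), (3,5)

α = atan 0.4 = 21.80°;  2α = 43.60°
n_0 = (+0.9867, +0.1624)
n_1 = (+0.7294, +0.6841)
n_2 = (+0.1414, +0.9899)
n_3 = (-0.5266, +0.8501)
n_4 = (-0.9348, -0.3551)
n_5 = (+0.6498, -0.7601)
  (0,1): δ = 146.18°  ·
  (0,2): δ = 107.48°  ·
  (0,3): δ = 67.57°  ·
  (0,4): δ = 11.45°  ✓
  (0,5): δ = 121.18°  ·
  (1,2): δ = 141.30°  ·
  (1,3): δ = 101.39°  ·
  (1,4): δ = 22.36°  ✓
  (1,5): δ = 87.36°  ·
  (2,3): δ = 140.09°  ·
  (2,4): δ = 61.07°  ·
  (2,5): δ = 48.66°  ·
  (3,4): δ = 100.97°  ·
  (3,5): δ = 8.75°  ✓
  (4,5): δ = 70.28°  ·
antipodal pairs: 3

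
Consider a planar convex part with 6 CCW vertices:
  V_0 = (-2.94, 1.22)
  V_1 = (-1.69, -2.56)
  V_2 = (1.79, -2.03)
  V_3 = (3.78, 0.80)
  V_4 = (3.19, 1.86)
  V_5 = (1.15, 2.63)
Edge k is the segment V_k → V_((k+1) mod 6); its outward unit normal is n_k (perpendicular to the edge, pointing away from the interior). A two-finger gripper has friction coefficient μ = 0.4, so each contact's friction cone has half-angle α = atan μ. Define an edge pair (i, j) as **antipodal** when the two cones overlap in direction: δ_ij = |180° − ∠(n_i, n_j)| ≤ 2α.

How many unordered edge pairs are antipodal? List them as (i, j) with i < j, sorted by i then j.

count = 4; pairs: (0,3), (1,4), (1,5), (2,5)

α = atan 0.4 = 21.80°;  2α = 43.60°
n_0 = (-0.9494, -0.3140)
n_1 = (+0.1506, -0.9886)
n_2 = (+0.8180, -0.5752)
n_3 = (+0.8738, +0.4863)
n_4 = (+0.3531, +0.9356)
n_5 = (-0.3259, +0.9454)
  (0,1): δ = 99.64°  ·
  (0,2): δ = 53.41°  ·
  (0,3): δ = 10.80°  ✓
  (0,4): δ = 51.02°  ·
  (0,5): δ = 90.72°  ·
  (1,2): δ = 133.77°  ·
  (1,3): δ = 69.56°  ·
  (1,4): δ = 29.34°  ✓
  (1,5): δ = 10.36°  ✓
  (2,3): δ = 115.79°  ·
  (2,4): δ = 75.56°  ·
  (2,5): δ = 35.86°  ✓
  (3,4): δ = 139.78°  ·
  (3,5): δ = 100.08°  ·
  (4,5): δ = 140.30°  ·
antipodal pairs: 4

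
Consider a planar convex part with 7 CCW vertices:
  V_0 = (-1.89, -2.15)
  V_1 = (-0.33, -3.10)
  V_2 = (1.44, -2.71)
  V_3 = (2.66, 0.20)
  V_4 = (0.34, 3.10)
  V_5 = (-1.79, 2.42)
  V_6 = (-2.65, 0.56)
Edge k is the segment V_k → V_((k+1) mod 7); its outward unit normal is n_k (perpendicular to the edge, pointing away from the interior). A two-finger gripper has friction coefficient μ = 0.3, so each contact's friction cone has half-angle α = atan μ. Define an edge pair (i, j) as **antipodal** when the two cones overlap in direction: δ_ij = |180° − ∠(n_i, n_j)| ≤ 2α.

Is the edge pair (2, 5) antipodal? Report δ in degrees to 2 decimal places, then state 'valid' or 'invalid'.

α = atan 0.3 = 16.70°;  2α = 33.40°
edge 2: e_2 = (+1.22, +2.91);  n_2 = (+0.9222, -0.3866)
edge 5: e_5 = (-0.86, -1.86);  n_5 = (-0.9077, +0.4197)
∠(n_2, n_5) = 177.93°
δ = |180° − 177.93°| = 2.07°
2.07° ≤ 2α = 33.40°  →  valid

δ = 2.07°, valid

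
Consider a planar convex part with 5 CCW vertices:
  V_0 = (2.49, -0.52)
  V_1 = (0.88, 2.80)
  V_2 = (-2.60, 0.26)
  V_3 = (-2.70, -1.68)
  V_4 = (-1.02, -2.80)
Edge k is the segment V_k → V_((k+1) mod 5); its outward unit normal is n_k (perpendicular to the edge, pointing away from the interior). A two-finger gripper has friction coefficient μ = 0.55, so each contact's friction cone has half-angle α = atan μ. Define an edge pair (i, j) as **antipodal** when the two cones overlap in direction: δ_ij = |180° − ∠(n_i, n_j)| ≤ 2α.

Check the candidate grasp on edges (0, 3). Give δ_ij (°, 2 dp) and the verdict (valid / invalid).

α = atan 0.55 = 28.81°;  2α = 57.62°
edge 0: e_0 = (-1.61, +3.32);  n_0 = (+0.8998, +0.4363)
edge 3: e_3 = (+1.68, -1.12);  n_3 = (-0.5547, -0.8321)
∠(n_0, n_3) = 149.56°
δ = |180° − 149.56°| = 30.44°
30.44° ≤ 2α = 57.62°  →  valid

δ = 30.44°, valid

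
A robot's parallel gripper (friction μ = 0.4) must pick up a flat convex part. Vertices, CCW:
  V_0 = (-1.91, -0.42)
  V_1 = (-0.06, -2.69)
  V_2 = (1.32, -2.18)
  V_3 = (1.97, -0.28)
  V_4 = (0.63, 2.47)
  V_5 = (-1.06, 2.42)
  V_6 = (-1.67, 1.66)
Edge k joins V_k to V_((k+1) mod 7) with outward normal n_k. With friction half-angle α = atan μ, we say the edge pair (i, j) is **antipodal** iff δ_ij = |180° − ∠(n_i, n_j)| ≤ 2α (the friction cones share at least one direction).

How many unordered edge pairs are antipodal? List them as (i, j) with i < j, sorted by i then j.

α = atan 0.4 = 21.80°;  2α = 43.60°
n_0 = (-0.7752, -0.6317)
n_1 = (+0.3467, -0.9380)
n_2 = (+0.9462, -0.3237)
n_3 = (+0.8990, +0.4380)
n_4 = (-0.0296, +0.9996)
n_5 = (-0.7799, +0.6259)
n_6 = (-0.9934, +0.1146)
  (0,1): δ = 108.90°  ·
  (0,2): δ = 58.07°  ·
  (0,3): δ = 13.20°  ✓
  (0,4): δ = 52.52°  ·
  (0,5): δ = 102.07°  ·
  (0,6): δ = 134.24°  ·
  (1,2): δ = 129.17°  ·
  (1,3): δ = 84.30°  ·
  (1,4): δ = 18.59°  ✓
  (1,5): δ = 30.97°  ✓
  (1,6): δ = 63.14°  ·
  (2,3): δ = 135.14°  ·
  (2,4): δ = 69.42°  ·
  (2,5): δ = 19.87°  ✓
  (2,6): δ = 12.30°  ✓
  (3,4): δ = 114.28°  ·
  (3,5): δ = 64.73°  ·
  (3,6): δ = 32.56°  ✓
  (4,5): δ = 130.45°  ·
  (4,6): δ = 98.28°  ·
  (5,6): δ = 147.83°  ·
antipodal pairs: 6

count = 6; pairs: (0,3), (1,4), (1,5), (2,5), (2,6), (3,6)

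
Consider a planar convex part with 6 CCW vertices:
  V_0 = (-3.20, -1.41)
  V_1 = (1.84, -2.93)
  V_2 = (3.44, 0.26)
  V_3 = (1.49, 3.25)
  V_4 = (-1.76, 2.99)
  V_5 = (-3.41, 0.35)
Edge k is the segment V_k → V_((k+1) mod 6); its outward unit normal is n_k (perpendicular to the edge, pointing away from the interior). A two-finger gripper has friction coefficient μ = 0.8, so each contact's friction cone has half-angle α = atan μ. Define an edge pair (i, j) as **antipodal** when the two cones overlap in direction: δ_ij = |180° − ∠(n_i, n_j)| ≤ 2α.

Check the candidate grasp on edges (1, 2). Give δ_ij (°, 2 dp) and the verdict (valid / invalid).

δ = 120.25°, invalid

α = atan 0.8 = 38.66°;  2α = 77.32°
edge 1: e_1 = (+1.60, +3.19);  n_1 = (+0.8939, -0.4483)
edge 2: e_2 = (-1.95, +2.99);  n_2 = (+0.8376, +0.5463)
∠(n_1, n_2) = 59.75°
δ = |180° − 59.75°| = 120.25°
120.25° > 2α = 77.32°  →  invalid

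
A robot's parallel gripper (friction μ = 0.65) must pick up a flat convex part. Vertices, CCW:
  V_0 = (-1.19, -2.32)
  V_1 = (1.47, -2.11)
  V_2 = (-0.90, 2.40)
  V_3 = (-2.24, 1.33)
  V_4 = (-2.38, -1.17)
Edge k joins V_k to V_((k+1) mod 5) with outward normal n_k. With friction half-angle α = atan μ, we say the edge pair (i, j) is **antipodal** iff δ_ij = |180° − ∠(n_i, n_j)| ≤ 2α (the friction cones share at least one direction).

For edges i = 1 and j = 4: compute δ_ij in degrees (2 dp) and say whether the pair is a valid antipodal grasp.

α = atan 0.65 = 33.02°;  2α = 66.05°
edge 1: e_1 = (-2.37, +4.51);  n_1 = (+0.8852, +0.4652)
edge 4: e_4 = (+1.19, -1.15);  n_4 = (-0.6949, -0.7191)
∠(n_1, n_4) = 161.74°
δ = |180° − 161.74°| = 18.26°
18.26° ≤ 2α = 66.05°  →  valid

δ = 18.26°, valid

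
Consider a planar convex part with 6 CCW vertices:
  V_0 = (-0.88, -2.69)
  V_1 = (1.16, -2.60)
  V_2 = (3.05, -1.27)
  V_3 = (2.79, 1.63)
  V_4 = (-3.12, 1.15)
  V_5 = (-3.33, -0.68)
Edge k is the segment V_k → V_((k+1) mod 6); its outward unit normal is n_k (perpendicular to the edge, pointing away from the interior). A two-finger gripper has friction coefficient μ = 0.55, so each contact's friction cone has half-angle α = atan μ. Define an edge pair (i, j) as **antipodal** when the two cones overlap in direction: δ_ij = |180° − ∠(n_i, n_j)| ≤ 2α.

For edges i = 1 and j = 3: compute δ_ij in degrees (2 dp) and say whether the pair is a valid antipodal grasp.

α = atan 0.55 = 28.81°;  2α = 57.62°
edge 1: e_1 = (+1.89, +1.33);  n_1 = (+0.5755, -0.8178)
edge 3: e_3 = (-5.91, -0.48);  n_3 = (-0.0810, +0.9967)
∠(n_1, n_3) = 149.51°
δ = |180° − 149.51°| = 30.49°
30.49° ≤ 2α = 57.62°  →  valid

δ = 30.49°, valid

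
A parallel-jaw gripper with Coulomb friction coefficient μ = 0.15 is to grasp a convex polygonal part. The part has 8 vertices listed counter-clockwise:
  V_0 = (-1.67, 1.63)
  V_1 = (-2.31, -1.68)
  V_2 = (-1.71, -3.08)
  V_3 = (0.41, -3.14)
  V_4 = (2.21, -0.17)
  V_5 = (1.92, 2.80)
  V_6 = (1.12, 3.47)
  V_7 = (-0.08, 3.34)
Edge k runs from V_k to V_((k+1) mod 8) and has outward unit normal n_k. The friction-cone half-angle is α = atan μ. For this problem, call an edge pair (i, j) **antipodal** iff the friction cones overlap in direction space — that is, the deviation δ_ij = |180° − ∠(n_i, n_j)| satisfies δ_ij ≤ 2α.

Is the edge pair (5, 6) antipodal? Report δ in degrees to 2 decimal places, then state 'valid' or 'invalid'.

α = atan 0.15 = 8.53°;  2α = 17.06°
edge 5: e_5 = (-0.80, +0.67);  n_5 = (+0.6421, +0.7666)
edge 6: e_6 = (-1.20, -0.13);  n_6 = (-0.1077, +0.9942)
∠(n_5, n_6) = 46.13°
δ = |180° − 46.13°| = 133.87°
133.87° > 2α = 17.06°  →  invalid

δ = 133.87°, invalid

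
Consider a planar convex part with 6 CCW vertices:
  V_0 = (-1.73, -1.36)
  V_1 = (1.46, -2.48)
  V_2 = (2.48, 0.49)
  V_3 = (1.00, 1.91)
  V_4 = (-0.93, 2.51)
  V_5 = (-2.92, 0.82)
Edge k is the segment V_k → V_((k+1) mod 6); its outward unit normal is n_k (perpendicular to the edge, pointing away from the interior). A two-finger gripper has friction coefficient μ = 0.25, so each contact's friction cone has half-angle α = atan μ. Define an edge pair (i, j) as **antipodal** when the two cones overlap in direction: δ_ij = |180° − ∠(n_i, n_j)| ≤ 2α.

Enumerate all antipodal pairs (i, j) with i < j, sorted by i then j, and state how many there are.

count = 3; pairs: (0,2), (0,3), (2,5)

α = atan 0.25 = 14.04°;  2α = 28.07°
n_0 = (-0.3313, -0.9435)
n_1 = (+0.9458, -0.3248)
n_2 = (+0.6923, +0.7216)
n_3 = (+0.2969, +0.9549)
n_4 = (-0.6473, +0.7622)
n_5 = (-0.8777, -0.4791)
  (0,1): δ = 89.61°  ·
  (0,2): δ = 24.47°  ✓
  (0,3): δ = 2.08°  ✓
  (0,4): δ = 59.69°  ·
  (0,5): δ = 137.97°  ·
  (1,2): δ = 114.86°  ·
  (1,3): δ = 88.32°  ·
  (1,4): δ = 30.71°  ·
  (1,5): δ = 47.58°  ·
  (2,3): δ = 153.45°  ·
  (2,4): δ = 95.85°  ·
  (2,5): δ = 17.56°  ✓
  (3,4): δ = 122.39°  ·
  (3,5): δ = 44.10°  ·
  (4,5): δ = 101.71°  ·
antipodal pairs: 3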